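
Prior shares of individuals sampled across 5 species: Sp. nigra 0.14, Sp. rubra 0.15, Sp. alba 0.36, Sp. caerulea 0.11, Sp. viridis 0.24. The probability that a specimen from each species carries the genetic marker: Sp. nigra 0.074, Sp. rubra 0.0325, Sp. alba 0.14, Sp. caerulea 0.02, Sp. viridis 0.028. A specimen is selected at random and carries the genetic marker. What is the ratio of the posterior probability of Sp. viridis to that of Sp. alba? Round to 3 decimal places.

0.133

By Bayes' rule, posterior ∝ prior × likelihood:
  Sp. nigra: 0.14 × 0.074 = 0.01036
  Sp. rubra: 0.15 × 0.0325 = 0.004875
  Sp. alba: 0.36 × 0.14 = 0.0504
  Sp. caerulea: 0.11 × 0.02 = 0.0022
  Sp. viridis: 0.24 × 0.028 = 0.00672
Normalizing constant = 0.074555.
The ratio is 0.00672 / 0.0504 (the normalizer cancels) = 0.133.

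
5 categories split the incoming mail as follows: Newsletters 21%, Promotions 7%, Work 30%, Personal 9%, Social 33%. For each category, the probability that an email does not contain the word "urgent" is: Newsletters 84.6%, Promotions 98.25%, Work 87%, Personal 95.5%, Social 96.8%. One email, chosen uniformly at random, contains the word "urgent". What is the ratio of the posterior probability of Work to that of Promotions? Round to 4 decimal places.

31.8367

Taking complements, P(urgent-flag | each) = Newsletters 0.154, Promotions 0.0175, Work 0.13, Personal 0.045, Social 0.032.
Compute prior × likelihood for every hypothesis:
  Newsletters: 0.21 × 0.154 = 0.03234
  Promotions: 0.07 × 0.0175 = 0.001225
  Work: 0.3 × 0.13 = 0.039
  Personal: 0.09 × 0.045 = 0.00405
  Social: 0.33 × 0.032 = 0.01056
Normalizing constant = 0.087175.
The ratio is 0.039 / 0.001225 (the normalizer cancels) = 31.8367.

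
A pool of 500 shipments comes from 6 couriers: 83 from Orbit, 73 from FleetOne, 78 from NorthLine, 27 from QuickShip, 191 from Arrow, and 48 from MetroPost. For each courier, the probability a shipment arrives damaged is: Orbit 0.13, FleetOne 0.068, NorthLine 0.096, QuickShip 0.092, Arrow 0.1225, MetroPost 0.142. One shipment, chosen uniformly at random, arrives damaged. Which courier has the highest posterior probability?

Arrow

Prior × likelihood for each hypothesis:
  Orbit: 0.166 × 0.13 = 0.02158
  FleetOne: 0.146 × 0.068 = 0.009928
  NorthLine: 0.156 × 0.096 = 0.014976
  QuickShip: 0.054 × 0.092 = 0.004968
  Arrow: 0.382 × 0.1225 = 0.046795
  MetroPost: 0.096 × 0.142 = 0.013632
Total = 0.111879.
Largest term belongs to Arrow, so Arrow is most probable.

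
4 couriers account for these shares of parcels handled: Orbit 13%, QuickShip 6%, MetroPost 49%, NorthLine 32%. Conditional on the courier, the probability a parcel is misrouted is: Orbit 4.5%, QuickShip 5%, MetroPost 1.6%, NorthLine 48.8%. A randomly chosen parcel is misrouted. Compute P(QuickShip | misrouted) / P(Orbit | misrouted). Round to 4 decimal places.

Prior × likelihood for each hypothesis:
  Orbit: 0.13 × 0.045 = 0.00585
  QuickShip: 0.06 × 0.05 = 0.003
  MetroPost: 0.49 × 0.016 = 0.00784
  NorthLine: 0.32 × 0.488 = 0.15616
Sum = 0.17285.
The ratio is 0.003 / 0.00585 (the normalizer cancels) = 0.5128.

0.5128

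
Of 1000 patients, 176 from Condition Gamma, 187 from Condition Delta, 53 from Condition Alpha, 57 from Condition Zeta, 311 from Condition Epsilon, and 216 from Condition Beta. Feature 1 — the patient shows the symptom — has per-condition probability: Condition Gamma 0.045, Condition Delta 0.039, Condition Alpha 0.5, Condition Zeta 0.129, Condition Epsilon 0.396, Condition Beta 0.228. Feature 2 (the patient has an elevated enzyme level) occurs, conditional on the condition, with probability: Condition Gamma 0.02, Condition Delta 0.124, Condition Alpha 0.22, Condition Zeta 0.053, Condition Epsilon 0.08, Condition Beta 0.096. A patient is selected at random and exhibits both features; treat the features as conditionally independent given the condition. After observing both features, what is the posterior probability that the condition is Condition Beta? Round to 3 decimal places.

By Bayes' rule, posterior ∝ prior × likelihood:
  Condition Gamma: 0.176 × 0.045 × 0.02 = 0.0001584
  Condition Delta: 0.187 × 0.039 × 0.124 = 0.000904332
  Condition Alpha: 0.053 × 0.5 × 0.22 = 0.00583
  Condition Zeta: 0.057 × 0.129 × 0.053 = 0.000389709
  Condition Epsilon: 0.311 × 0.396 × 0.08 = 0.00985248
  Condition Beta: 0.216 × 0.228 × 0.096 = 0.004727808
Normalizing constant = 0.021862729.
P(Condition Beta | evidence) = 0.004727808 / 0.021862729 ≈ 0.216.

0.216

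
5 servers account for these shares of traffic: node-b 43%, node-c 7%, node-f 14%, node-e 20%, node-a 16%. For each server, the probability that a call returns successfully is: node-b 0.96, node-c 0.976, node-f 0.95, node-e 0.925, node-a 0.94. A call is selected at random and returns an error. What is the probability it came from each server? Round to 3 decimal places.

Taking complements, P(error | each) = node-b 0.04, node-c 0.024, node-f 0.05, node-e 0.075, node-a 0.06.
Compute prior × likelihood for every hypothesis:
  node-b: 0.43 × 0.04 = 0.0172
  node-c: 0.07 × 0.024 = 0.00168
  node-f: 0.14 × 0.05 = 0.007
  node-e: 0.2 × 0.075 = 0.015
  node-a: 0.16 × 0.06 = 0.0096
Total = 0.05048.
P(node-b | error) = 0.0172/0.05048 ≈ 0.341
P(node-c | error) = 0.00168/0.05048 ≈ 0.033
P(node-f | error) = 0.007/0.05048 ≈ 0.139
P(node-e | error) = 0.015/0.05048 ≈ 0.297
P(node-a | error) = 0.0096/0.05048 ≈ 0.190

node-b 0.341, node-c 0.033, node-f 0.139, node-e 0.297, node-a 0.190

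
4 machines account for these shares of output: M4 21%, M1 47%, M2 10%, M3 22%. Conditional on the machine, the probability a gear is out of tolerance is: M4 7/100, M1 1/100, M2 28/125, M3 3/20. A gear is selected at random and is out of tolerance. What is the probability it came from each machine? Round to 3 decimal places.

Unnormalized posteriors (prior × likelihood):
  M4: 0.21 × 0.07 = 0.0147
  M1: 0.47 × 0.01 = 0.0047
  M2: 0.1 × 0.224 = 0.0224
  M3: 0.22 × 0.15 = 0.033
Normalizing constant = 0.0748.
P(M4 | oversize) = 0.0147/0.0748 ≈ 0.197
P(M1 | oversize) = 0.0047/0.0748 ≈ 0.063
P(M2 | oversize) = 0.0224/0.0748 ≈ 0.299
P(M3 | oversize) = 0.033/0.0748 ≈ 0.441

M4 0.197, M1 0.063, M2 0.299, M3 0.441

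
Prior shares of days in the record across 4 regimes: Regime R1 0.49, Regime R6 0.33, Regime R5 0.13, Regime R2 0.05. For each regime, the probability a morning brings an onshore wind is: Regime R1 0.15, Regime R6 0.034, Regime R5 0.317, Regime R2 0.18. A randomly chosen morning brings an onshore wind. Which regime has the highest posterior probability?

Regime R1

Prior × likelihood for each hypothesis:
  Regime R1: 0.49 × 0.15 = 0.0735
  Regime R6: 0.33 × 0.034 = 0.01122
  Regime R5: 0.13 × 0.317 = 0.04121
  Regime R2: 0.05 × 0.18 = 0.009
Total = 0.13493.
Largest term belongs to Regime R1, so Regime R1 is most probable.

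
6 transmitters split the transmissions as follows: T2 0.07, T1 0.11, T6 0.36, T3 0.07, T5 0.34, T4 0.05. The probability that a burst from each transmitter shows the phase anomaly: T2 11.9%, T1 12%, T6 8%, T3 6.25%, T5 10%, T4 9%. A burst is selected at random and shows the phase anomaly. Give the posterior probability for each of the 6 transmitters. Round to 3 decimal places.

Compute prior × likelihood for every hypothesis:
  T2: 0.07 × 0.119 = 0.00833
  T1: 0.11 × 0.12 = 0.0132
  T6: 0.36 × 0.08 = 0.0288
  T3: 0.07 × 0.0625 = 0.004375
  T5: 0.34 × 0.1 = 0.034
  T4: 0.05 × 0.09 = 0.0045
Sum = 0.093205.
P(T2 | anomaly) = 0.00833/0.093205 ≈ 0.089
P(T1 | anomaly) = 0.0132/0.093205 ≈ 0.142
P(T6 | anomaly) = 0.0288/0.093205 ≈ 0.309
P(T3 | anomaly) = 0.004375/0.093205 ≈ 0.047
P(T5 | anomaly) = 0.034/0.093205 ≈ 0.365
P(T4 | anomaly) = 0.0045/0.093205 ≈ 0.048

T2 0.089, T1 0.142, T6 0.309, T3 0.047, T5 0.365, T4 0.048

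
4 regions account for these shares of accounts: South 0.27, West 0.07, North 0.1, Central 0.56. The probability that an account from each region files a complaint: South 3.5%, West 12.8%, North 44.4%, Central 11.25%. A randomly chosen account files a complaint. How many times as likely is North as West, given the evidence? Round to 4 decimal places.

Compute prior × likelihood for every hypothesis:
  South: 0.27 × 0.035 = 0.00945
  West: 0.07 × 0.128 = 0.00896
  North: 0.1 × 0.444 = 0.0444
  Central: 0.56 × 0.1125 = 0.063
Normalizing constant = 0.12581.
The ratio is 0.0444 / 0.00896 (the normalizer cancels) = 4.9554.

4.9554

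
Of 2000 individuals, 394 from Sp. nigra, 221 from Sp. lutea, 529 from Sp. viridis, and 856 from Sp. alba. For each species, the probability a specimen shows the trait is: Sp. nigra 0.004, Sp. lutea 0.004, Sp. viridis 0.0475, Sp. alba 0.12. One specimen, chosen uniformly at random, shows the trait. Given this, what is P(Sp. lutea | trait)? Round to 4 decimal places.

0.0068

Prior × likelihood for each hypothesis:
  Sp. nigra: 0.197 × 0.004 = 0.000788
  Sp. lutea: 0.1105 × 0.004 = 0.000442
  Sp. viridis: 0.2645 × 0.0475 = 0.01256375
  Sp. alba: 0.428 × 0.12 = 0.05136
Normalizing constant = 0.06515375.
P(Sp. lutea | evidence) = 0.000442 / 0.06515375 ≈ 0.0068.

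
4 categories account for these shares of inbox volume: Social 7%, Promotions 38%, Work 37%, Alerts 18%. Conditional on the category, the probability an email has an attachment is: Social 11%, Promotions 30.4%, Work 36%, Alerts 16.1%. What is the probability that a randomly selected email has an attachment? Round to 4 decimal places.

Prior × likelihood for each hypothesis:
  Social: 0.07 × 0.11 = 0.0077
  Promotions: 0.38 × 0.304 = 0.11552
  Work: 0.37 × 0.36 = 0.1332
  Alerts: 0.18 × 0.161 = 0.02898
P(attachment) = 0.0077 + 0.11552 + 0.1332 + 0.02898 = 0.2854 → 0.2854.

0.2854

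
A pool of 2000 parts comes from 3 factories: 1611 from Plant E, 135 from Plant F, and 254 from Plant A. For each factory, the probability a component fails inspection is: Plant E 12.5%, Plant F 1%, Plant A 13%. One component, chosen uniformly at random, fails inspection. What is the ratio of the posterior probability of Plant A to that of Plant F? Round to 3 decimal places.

Prior × likelihood for each hypothesis:
  Plant E: 0.8055 × 0.125 = 0.1006875
  Plant F: 0.0675 × 0.01 = 0.000675
  Plant A: 0.127 × 0.13 = 0.01651
Sum = 0.1178725.
The ratio is 0.01651 / 0.000675 (the normalizer cancels) = 24.459.

24.459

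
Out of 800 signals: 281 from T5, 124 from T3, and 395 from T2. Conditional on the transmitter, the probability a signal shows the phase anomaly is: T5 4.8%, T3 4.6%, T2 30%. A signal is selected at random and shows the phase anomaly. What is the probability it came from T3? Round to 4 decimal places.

0.0414

By Bayes' rule, posterior ∝ prior × likelihood:
  T5: 0.35125 × 0.048 = 0.01686
  T3: 0.155 × 0.046 = 0.00713
  T2: 0.49375 × 0.3 = 0.148125
Sum = 0.172115.
P(T3 | evidence) = 0.00713 / 0.172115 ≈ 0.0414.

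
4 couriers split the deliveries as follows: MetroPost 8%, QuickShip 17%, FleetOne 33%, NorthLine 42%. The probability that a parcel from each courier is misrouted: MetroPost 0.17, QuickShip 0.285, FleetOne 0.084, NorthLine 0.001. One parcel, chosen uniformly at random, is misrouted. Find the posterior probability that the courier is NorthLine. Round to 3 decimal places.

0.005

Compute prior × likelihood for every hypothesis:
  MetroPost: 0.08 × 0.17 = 0.0136
  QuickShip: 0.17 × 0.285 = 0.04845
  FleetOne: 0.33 × 0.084 = 0.02772
  NorthLine: 0.42 × 0.001 = 0.00042
Total = 0.09019.
P(NorthLine | evidence) = 0.00042 / 0.09019 ≈ 0.005.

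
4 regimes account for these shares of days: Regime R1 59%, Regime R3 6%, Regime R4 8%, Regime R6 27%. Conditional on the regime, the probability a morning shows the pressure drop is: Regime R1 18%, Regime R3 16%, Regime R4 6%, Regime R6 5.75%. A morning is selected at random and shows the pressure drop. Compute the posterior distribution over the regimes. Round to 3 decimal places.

Unnormalized posteriors (prior × likelihood):
  Regime R1: 0.59 × 0.18 = 0.1062
  Regime R3: 0.06 × 0.16 = 0.0096
  Regime R4: 0.08 × 0.06 = 0.0048
  Regime R6: 0.27 × 0.0575 = 0.015525
Sum = 0.136125.
P(Regime R1 | drop) = 0.1062/0.136125 ≈ 0.780
P(Regime R3 | drop) = 0.0096/0.136125 ≈ 0.071
P(Regime R4 | drop) = 0.0048/0.136125 ≈ 0.035
P(Regime R6 | drop) = 0.015525/0.136125 ≈ 0.114

Regime R1 0.780, Regime R3 0.071, Regime R4 0.035, Regime R6 0.114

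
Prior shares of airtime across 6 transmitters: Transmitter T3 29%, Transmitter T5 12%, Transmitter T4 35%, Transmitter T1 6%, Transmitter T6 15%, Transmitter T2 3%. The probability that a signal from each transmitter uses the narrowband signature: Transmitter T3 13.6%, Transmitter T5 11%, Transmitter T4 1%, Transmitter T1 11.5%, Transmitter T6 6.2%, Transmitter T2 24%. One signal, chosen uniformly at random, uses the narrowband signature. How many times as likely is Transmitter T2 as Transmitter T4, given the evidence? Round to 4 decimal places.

Compute prior × likelihood for every hypothesis:
  Transmitter T3: 0.29 × 0.136 = 0.03944
  Transmitter T5: 0.12 × 0.11 = 0.0132
  Transmitter T4: 0.35 × 0.01 = 0.0035
  Transmitter T1: 0.06 × 0.115 = 0.0069
  Transmitter T6: 0.15 × 0.062 = 0.0093
  Transmitter T2: 0.03 × 0.24 = 0.0072
Total = 0.07954.
The ratio is 0.0072 / 0.0035 (the normalizer cancels) = 2.0571.

2.0571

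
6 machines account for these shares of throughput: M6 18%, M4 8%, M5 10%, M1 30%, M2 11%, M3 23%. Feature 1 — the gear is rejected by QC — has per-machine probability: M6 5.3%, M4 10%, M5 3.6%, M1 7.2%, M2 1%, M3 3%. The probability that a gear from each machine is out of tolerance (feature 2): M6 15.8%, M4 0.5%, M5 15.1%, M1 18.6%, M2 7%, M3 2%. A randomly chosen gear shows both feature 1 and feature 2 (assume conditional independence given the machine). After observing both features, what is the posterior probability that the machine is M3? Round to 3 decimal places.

0.022

Compute prior × likelihood for every hypothesis:
  M6: 0.18 × 0.053 × 0.158 = 0.00150732
  M4: 0.08 × 0.1 × 0.005 = 0.00004
  M5: 0.1 × 0.036 × 0.151 = 0.0005436
  M1: 0.3 × 0.072 × 0.186 = 0.0040176
  M2: 0.11 × 0.01 × 0.07 = 0.000077
  M3: 0.23 × 0.03 × 0.02 = 0.000138
Sum = 0.00632352.
P(M3 | evidence) = 0.000138 / 0.00632352 ≈ 0.022.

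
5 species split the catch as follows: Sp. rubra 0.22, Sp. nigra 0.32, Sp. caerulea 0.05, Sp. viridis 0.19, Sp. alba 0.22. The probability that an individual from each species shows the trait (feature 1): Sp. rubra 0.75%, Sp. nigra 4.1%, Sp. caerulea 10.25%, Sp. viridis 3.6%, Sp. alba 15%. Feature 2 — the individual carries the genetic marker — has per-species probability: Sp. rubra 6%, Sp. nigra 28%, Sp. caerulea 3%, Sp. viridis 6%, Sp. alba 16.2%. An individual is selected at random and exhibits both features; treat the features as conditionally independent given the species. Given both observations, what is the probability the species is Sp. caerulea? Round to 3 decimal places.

0.016

Unnormalized posteriors (prior × likelihood):
  Sp. rubra: 0.22 × 0.0075 × 0.06 = 0.000099
  Sp. nigra: 0.32 × 0.041 × 0.28 = 0.0036736
  Sp. caerulea: 0.05 × 0.1025 × 0.03 = 0.00015375
  Sp. viridis: 0.19 × 0.036 × 0.06 = 0.0004104
  Sp. alba: 0.22 × 0.15 × 0.162 = 0.005346
Sum = 0.00968275.
P(Sp. caerulea | evidence) = 0.00015375 / 0.00968275 ≈ 0.016.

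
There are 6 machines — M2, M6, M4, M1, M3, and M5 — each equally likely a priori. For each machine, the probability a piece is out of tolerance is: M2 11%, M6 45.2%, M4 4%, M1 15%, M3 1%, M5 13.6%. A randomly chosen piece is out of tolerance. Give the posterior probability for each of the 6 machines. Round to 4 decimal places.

Since the prior is uniform, the posterior is proportional to the likelihood:
  M2: 0.11
  M6: 0.452
  M4: 0.04
  M1: 0.15
  M3: 0.01
  M5: 0.136
Total = 0.898.
P(M2 | oversize) = 0.11/0.898 ≈ 0.1225
P(M6 | oversize) = 0.452/0.898 ≈ 0.5033
P(M4 | oversize) = 0.04/0.898 ≈ 0.0445
P(M1 | oversize) = 0.15/0.898 ≈ 0.1670
P(M3 | oversize) = 0.01/0.898 ≈ 0.0111
P(M5 | oversize) = 0.136/0.898 ≈ 0.1514

M2 0.1225, M6 0.5033, M4 0.0445, M1 0.1670, M3 0.0111, M5 0.1514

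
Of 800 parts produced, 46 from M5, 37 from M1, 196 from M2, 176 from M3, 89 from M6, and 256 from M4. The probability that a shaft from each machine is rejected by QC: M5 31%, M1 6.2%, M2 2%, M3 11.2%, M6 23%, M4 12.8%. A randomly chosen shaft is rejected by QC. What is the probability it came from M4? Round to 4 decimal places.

Unnormalized posteriors (prior × likelihood):
  M5: 0.0575 × 0.31 = 0.017825
  M1: 0.04625 × 0.062 = 0.0028675
  M2: 0.245 × 0.02 = 0.0049
  M3: 0.22 × 0.112 = 0.02464
  M6: 0.11125 × 0.23 = 0.0255875
  M4: 0.32 × 0.128 = 0.04096
Normalizing constant = 0.11678.
P(M4 | evidence) = 0.04096 / 0.11678 ≈ 0.3507.

0.3507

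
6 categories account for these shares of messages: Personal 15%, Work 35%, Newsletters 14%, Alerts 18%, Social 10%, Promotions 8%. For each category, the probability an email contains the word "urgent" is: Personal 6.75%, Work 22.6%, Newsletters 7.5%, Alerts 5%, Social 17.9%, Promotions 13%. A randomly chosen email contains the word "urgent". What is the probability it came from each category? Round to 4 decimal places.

Personal 0.0739, Work 0.5773, Newsletters 0.0766, Alerts 0.0657, Social 0.1306, Promotions 0.0759

Unnormalized posteriors (prior × likelihood):
  Personal: 0.15 × 0.0675 = 0.010125
  Work: 0.35 × 0.226 = 0.0791
  Newsletters: 0.14 × 0.075 = 0.0105
  Alerts: 0.18 × 0.05 = 0.009
  Social: 0.1 × 0.179 = 0.0179
  Promotions: 0.08 × 0.13 = 0.0104
Total = 0.137025.
P(Personal | urgent-flag) = 0.010125/0.137025 ≈ 0.0739
P(Work | urgent-flag) = 0.0791/0.137025 ≈ 0.5773
P(Newsletters | urgent-flag) = 0.0105/0.137025 ≈ 0.0766
P(Alerts | urgent-flag) = 0.009/0.137025 ≈ 0.0657
P(Social | urgent-flag) = 0.0179/0.137025 ≈ 0.1306
P(Promotions | urgent-flag) = 0.0104/0.137025 ≈ 0.0759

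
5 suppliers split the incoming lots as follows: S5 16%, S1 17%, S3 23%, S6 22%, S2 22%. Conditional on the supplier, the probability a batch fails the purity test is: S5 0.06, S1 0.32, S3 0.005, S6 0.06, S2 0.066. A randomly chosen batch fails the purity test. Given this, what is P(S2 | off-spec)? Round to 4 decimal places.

Prior × likelihood for each hypothesis:
  S5: 0.16 × 0.06 = 0.0096
  S1: 0.17 × 0.32 = 0.0544
  S3: 0.23 × 0.005 = 0.00115
  S6: 0.22 × 0.06 = 0.0132
  S2: 0.22 × 0.066 = 0.01452
Sum = 0.09287.
P(S2 | evidence) = 0.01452 / 0.09287 ≈ 0.1563.

0.1563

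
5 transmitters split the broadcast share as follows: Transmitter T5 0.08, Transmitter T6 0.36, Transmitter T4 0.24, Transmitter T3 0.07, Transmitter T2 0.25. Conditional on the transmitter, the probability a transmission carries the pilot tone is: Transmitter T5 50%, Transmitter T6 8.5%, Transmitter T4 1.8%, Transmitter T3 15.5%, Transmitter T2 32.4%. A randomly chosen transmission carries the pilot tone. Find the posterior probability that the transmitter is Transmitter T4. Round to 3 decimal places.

Prior × likelihood for each hypothesis:
  Transmitter T5: 0.08 × 0.5 = 0.04
  Transmitter T6: 0.36 × 0.085 = 0.0306
  Transmitter T4: 0.24 × 0.018 = 0.00432
  Transmitter T3: 0.07 × 0.155 = 0.01085
  Transmitter T2: 0.25 × 0.324 = 0.081
Sum = 0.16677.
P(Transmitter T4 | evidence) = 0.00432 / 0.16677 ≈ 0.026.

0.026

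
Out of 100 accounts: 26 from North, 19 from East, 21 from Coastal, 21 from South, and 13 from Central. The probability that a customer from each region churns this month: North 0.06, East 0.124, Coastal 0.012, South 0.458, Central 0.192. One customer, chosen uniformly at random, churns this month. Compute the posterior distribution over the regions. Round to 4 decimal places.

By Bayes' rule, posterior ∝ prior × likelihood:
  North: 0.26 × 0.06 = 0.0156
  East: 0.19 × 0.124 = 0.02356
  Coastal: 0.21 × 0.012 = 0.00252
  South: 0.21 × 0.458 = 0.09618
  Central: 0.13 × 0.192 = 0.02496
Normalizing constant = 0.16282.
P(North | churn) = 0.0156/0.16282 ≈ 0.0958
P(East | churn) = 0.02356/0.16282 ≈ 0.1447
P(Coastal | churn) = 0.00252/0.16282 ≈ 0.0155
P(South | churn) = 0.09618/0.16282 ≈ 0.5907
P(Central | churn) = 0.02496/0.16282 ≈ 0.1533
(Check: 0.0958+0.1447+0.0155+0.5907+0.1533 = 1.0000.)

North 0.0958, East 0.1447, Coastal 0.0155, South 0.5907, Central 0.1533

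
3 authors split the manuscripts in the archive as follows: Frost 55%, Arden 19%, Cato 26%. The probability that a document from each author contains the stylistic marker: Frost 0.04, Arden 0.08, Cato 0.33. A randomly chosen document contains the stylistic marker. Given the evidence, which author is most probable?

By Bayes' rule, posterior ∝ prior × likelihood:
  Frost: 0.55 × 0.04 = 0.022
  Arden: 0.19 × 0.08 = 0.0152
  Cato: 0.26 × 0.33 = 0.0858
Normalizing constant = 0.123.
Largest term belongs to Cato, so Cato is most probable.

Cato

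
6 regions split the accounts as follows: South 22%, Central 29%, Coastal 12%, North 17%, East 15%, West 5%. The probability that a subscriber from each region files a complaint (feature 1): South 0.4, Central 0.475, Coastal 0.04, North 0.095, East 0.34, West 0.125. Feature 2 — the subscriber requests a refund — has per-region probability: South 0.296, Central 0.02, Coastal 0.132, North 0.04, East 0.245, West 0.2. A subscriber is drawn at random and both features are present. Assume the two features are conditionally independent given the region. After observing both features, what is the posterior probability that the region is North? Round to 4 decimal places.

0.0147

Compute prior × likelihood for every hypothesis:
  South: 0.22 × 0.4 × 0.296 = 0.026048
  Central: 0.29 × 0.475 × 0.02 = 0.002755
  Coastal: 0.12 × 0.04 × 0.132 = 0.0006336
  North: 0.17 × 0.095 × 0.04 = 0.000646
  East: 0.15 × 0.34 × 0.245 = 0.012495
  West: 0.05 × 0.125 × 0.2 = 0.00125
Sum = 0.0438276.
P(North | evidence) = 0.000646 / 0.0438276 ≈ 0.0147.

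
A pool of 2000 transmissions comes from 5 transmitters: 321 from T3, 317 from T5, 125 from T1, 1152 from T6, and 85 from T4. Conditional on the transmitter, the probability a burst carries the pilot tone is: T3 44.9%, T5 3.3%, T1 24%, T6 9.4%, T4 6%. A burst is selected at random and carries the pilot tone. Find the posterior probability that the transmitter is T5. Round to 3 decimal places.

0.035

By Bayes' rule, posterior ∝ prior × likelihood:
  T3: 0.1605 × 0.449 = 0.0720645
  T5: 0.1585 × 0.033 = 0.0052305
  T1: 0.0625 × 0.24 = 0.015
  T6: 0.576 × 0.094 = 0.054144
  T4: 0.0425 × 0.06 = 0.00255
Normalizing constant = 0.148989.
P(T5 | evidence) = 0.0052305 / 0.148989 ≈ 0.035.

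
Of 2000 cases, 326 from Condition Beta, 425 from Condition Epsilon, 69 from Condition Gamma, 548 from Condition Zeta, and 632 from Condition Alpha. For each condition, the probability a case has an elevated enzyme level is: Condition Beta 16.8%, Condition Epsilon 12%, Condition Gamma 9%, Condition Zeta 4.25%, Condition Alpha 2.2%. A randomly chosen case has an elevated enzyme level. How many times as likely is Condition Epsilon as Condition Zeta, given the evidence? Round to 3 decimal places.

Prior × likelihood for each hypothesis:
  Condition Beta: 0.163 × 0.168 = 0.027384
  Condition Epsilon: 0.2125 × 0.12 = 0.0255
  Condition Gamma: 0.0345 × 0.09 = 0.003105
  Condition Zeta: 0.274 × 0.0425 = 0.011645
  Condition Alpha: 0.316 × 0.022 = 0.006952
Total = 0.074586.
The ratio is 0.0255 / 0.011645 (the normalizer cancels) = 2.190.

2.190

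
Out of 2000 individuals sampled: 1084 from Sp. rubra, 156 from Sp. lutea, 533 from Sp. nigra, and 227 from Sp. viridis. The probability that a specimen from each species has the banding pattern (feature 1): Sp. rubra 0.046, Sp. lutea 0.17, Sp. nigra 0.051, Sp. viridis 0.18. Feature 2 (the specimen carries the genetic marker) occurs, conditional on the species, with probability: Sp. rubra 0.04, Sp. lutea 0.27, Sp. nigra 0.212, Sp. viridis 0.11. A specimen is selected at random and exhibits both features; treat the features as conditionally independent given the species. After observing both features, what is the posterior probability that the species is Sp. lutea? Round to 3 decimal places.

0.369

Compute prior × likelihood for every hypothesis:
  Sp. rubra: 0.542 × 0.046 × 0.04 = 0.00099728
  Sp. lutea: 0.078 × 0.17 × 0.27 = 0.0035802
  Sp. nigra: 0.2665 × 0.051 × 0.212 = 0.002881398
  Sp. viridis: 0.1135 × 0.18 × 0.11 = 0.0022473
Normalizing constant = 0.009706178.
P(Sp. lutea | evidence) = 0.0035802 / 0.009706178 ≈ 0.369.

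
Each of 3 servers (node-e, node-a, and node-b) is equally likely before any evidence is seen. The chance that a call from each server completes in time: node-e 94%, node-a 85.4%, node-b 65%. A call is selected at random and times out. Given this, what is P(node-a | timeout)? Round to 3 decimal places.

0.263

Taking complements, P(timeout | each) = node-e 0.06, node-a 0.146, node-b 0.35.
Since the prior is uniform, the posterior is proportional to the likelihood:
  node-e: 0.06
  node-a: 0.146
  node-b: 0.35
Total = 0.556.
P(node-a | evidence) = 0.146 / 0.556 ≈ 0.263.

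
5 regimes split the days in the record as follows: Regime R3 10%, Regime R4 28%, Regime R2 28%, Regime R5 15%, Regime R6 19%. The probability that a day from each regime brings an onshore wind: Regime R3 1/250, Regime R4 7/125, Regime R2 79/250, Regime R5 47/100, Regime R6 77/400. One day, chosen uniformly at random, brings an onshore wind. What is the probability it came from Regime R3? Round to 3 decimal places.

Unnormalized posteriors (prior × likelihood):
  Regime R3: 0.1 × 0.004 = 0.0004
  Regime R4: 0.28 × 0.056 = 0.01568
  Regime R2: 0.28 × 0.316 = 0.08848
  Regime R5: 0.15 × 0.47 = 0.0705
  Regime R6: 0.19 × 0.1925 = 0.036575
Total = 0.211635.
P(Regime R3 | evidence) = 0.0004 / 0.211635 ≈ 0.002.

0.002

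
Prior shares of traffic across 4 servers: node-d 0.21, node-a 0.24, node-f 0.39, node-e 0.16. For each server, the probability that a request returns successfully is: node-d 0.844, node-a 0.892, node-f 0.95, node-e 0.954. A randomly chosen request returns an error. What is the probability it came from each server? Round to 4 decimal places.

node-d 0.3830, node-a 0.3030, node-f 0.2280, node-e 0.0860

Taking complements, P(error | each) = node-d 0.156, node-a 0.108, node-f 0.05, node-e 0.046.
Prior × likelihood for each hypothesis:
  node-d: 0.21 × 0.156 = 0.03276
  node-a: 0.24 × 0.108 = 0.02592
  node-f: 0.39 × 0.05 = 0.0195
  node-e: 0.16 × 0.046 = 0.00736
Normalizing constant = 0.08554.
P(node-d | error) = 0.03276/0.08554 ≈ 0.3830
P(node-a | error) = 0.02592/0.08554 ≈ 0.3030
P(node-f | error) = 0.0195/0.08554 ≈ 0.2280
P(node-e | error) = 0.00736/0.08554 ≈ 0.0860
(Check: 0.3830+0.3030+0.2280+0.0860 = 1.0000.)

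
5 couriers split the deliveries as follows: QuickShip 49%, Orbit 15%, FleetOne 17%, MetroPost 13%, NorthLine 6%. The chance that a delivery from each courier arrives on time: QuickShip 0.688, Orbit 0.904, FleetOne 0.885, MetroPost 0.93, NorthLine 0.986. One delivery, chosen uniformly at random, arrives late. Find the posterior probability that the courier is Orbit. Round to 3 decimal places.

Taking complements, P(late | each) = QuickShip 0.312, Orbit 0.096, FleetOne 0.115, MetroPost 0.07, NorthLine 0.014.
By Bayes' rule, posterior ∝ prior × likelihood:
  QuickShip: 0.49 × 0.312 = 0.15288
  Orbit: 0.15 × 0.096 = 0.0144
  FleetOne: 0.17 × 0.115 = 0.01955
  MetroPost: 0.13 × 0.07 = 0.0091
  NorthLine: 0.06 × 0.014 = 0.00084
Normalizing constant = 0.19677.
P(Orbit | evidence) = 0.0144 / 0.19677 ≈ 0.073.

0.073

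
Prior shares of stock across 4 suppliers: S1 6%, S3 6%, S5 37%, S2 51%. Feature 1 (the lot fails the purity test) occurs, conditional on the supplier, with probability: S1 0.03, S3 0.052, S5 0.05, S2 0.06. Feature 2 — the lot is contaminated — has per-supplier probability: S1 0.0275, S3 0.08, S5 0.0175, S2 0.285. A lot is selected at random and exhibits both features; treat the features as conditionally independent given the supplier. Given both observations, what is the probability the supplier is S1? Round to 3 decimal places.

By Bayes' rule, posterior ∝ prior × likelihood:
  S1: 0.06 × 0.03 × 0.0275 = 0.0000495
  S3: 0.06 × 0.052 × 0.08 = 0.0002496
  S5: 0.37 × 0.05 × 0.0175 = 0.00032375
  S2: 0.51 × 0.06 × 0.285 = 0.008721
Sum = 0.00934385.
P(S1 | evidence) = 0.0000495 / 0.00934385 ≈ 0.005.

0.005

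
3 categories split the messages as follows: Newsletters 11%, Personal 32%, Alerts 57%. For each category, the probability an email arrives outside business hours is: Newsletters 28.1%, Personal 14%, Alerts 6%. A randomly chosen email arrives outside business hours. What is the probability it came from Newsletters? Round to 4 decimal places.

Unnormalized posteriors (prior × likelihood):
  Newsletters: 0.11 × 0.281 = 0.03091
  Personal: 0.32 × 0.14 = 0.0448
  Alerts: 0.57 × 0.06 = 0.0342
Sum = 0.10991.
P(Newsletters | evidence) = 0.03091 / 0.10991 ≈ 0.2812.

0.2812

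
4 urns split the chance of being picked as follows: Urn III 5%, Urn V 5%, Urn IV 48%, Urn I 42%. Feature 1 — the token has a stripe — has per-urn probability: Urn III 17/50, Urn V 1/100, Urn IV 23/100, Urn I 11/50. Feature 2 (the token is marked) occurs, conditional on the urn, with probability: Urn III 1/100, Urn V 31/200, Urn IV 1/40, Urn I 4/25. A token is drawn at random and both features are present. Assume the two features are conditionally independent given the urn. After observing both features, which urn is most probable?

By Bayes' rule, posterior ∝ prior × likelihood:
  Urn III: 0.05 × 0.34 × 0.01 = 0.00017
  Urn V: 0.05 × 0.01 × 0.155 = 0.0000775
  Urn IV: 0.48 × 0.23 × 0.025 = 0.00276
  Urn I: 0.42 × 0.22 × 0.16 = 0.014784
Total = 0.0177915.
Largest term belongs to Urn I, so Urn I is most probable.

Urn I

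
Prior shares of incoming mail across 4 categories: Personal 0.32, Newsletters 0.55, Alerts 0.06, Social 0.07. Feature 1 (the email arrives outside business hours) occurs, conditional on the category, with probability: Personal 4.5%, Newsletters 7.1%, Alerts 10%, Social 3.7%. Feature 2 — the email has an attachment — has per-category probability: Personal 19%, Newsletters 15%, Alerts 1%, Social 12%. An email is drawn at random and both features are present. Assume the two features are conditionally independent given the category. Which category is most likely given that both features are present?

Prior × likelihood for each hypothesis:
  Personal: 0.32 × 0.045 × 0.19 = 0.002736
  Newsletters: 0.55 × 0.071 × 0.15 = 0.0058575
  Alerts: 0.06 × 0.1 × 0.01 = 0.00006
  Social: 0.07 × 0.037 × 0.12 = 0.0003108
Sum = 0.0089643.
Largest term belongs to Newsletters, so Newsletters is most probable.

Newsletters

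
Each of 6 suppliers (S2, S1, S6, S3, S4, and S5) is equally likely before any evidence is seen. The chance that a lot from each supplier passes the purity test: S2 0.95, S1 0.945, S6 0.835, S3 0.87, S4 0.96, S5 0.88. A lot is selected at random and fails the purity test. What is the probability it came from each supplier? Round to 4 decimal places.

Taking complements, P(off-spec | each) = S2 0.05, S1 0.055, S6 0.165, S3 0.13, S4 0.04, S5 0.12.
Since the prior is uniform, the posterior is proportional to the likelihood:
  S2: 0.05
  S1: 0.055
  S6: 0.165
  S3: 0.13
  S4: 0.04
  S5: 0.12
Sum = 0.56.
P(S2 | off-spec) = 0.05/0.56 ≈ 0.0893
P(S1 | off-spec) = 0.055/0.56 ≈ 0.0982
P(S6 | off-spec) = 0.165/0.56 ≈ 0.2946
P(S3 | off-spec) = 0.13/0.56 ≈ 0.2321
P(S4 | off-spec) = 0.04/0.56 ≈ 0.0714
P(S5 | off-spec) = 0.12/0.56 ≈ 0.2143
(Check: 0.0893+0.0982+0.2946+0.2321+0.0714+0.2143 = 0.9999.)

S2 0.0893, S1 0.0982, S6 0.2946, S3 0.2321, S4 0.0714, S5 0.2143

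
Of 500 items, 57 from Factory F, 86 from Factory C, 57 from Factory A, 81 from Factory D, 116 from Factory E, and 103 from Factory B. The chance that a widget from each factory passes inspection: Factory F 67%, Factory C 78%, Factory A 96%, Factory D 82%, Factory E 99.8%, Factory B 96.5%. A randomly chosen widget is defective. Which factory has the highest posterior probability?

Taking complements, P(defective | each) = Factory F 0.33, Factory C 0.22, Factory A 0.04, Factory D 0.18, Factory E 0.002, Factory B 0.035.
By Bayes' rule, posterior ∝ prior × likelihood:
  Factory F: 0.114 × 0.33 = 0.03762
  Factory C: 0.172 × 0.22 = 0.03784
  Factory A: 0.114 × 0.04 = 0.00456
  Factory D: 0.162 × 0.18 = 0.02916
  Factory E: 0.232 × 0.002 = 0.000464
  Factory B: 0.206 × 0.035 = 0.00721
Total = 0.116854.
Largest term belongs to Factory C, so Factory C is most probable.

Factory C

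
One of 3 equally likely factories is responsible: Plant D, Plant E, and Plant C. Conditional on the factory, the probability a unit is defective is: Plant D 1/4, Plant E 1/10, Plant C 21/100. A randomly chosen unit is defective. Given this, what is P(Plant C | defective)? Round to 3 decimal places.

0.375

With a uniform prior (1/3 each), posterior ∝ likelihood:
  Plant D: 0.25
  Plant E: 0.1
  Plant C: 0.21
Normalizing constant = 0.56.
P(Plant C | evidence) = 0.21 / 0.56 ≈ 0.375.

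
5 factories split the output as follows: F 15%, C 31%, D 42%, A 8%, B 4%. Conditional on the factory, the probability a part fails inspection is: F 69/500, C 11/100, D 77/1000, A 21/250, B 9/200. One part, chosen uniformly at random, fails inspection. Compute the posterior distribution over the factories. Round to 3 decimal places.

Unnormalized posteriors (prior × likelihood):
  F: 0.15 × 0.138 = 0.0207
  C: 0.31 × 0.11 = 0.0341
  D: 0.42 × 0.077 = 0.03234
  A: 0.08 × 0.084 = 0.00672
  B: 0.04 × 0.045 = 0.0018
Normalizing constant = 0.09566.
P(F | nonconforming) = 0.0207/0.09566 ≈ 0.216
P(C | nonconforming) = 0.0341/0.09566 ≈ 0.356
P(D | nonconforming) = 0.03234/0.09566 ≈ 0.338
P(A | nonconforming) = 0.00672/0.09566 ≈ 0.070
P(B | nonconforming) = 0.0018/0.09566 ≈ 0.019
(Check: 0.216+0.356+0.338+0.070+0.019 = 0.999.)

F 0.216, C 0.356, D 0.338, A 0.070, B 0.019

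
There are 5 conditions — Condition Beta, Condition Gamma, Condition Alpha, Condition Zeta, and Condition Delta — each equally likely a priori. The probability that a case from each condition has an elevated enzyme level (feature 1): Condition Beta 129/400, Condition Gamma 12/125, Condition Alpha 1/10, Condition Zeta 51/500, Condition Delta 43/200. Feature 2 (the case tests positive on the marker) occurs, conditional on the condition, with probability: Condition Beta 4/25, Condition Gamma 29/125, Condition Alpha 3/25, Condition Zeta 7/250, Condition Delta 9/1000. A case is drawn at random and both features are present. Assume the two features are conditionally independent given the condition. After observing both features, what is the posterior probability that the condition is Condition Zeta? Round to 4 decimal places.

Since the prior is uniform, the posterior is proportional to the likelihood:
  Condition Beta: 0.3225 × 0.16 = 0.0516
  Condition Gamma: 0.096 × 0.232 = 0.022272
  Condition Alpha: 0.1 × 0.12 = 0.012
  Condition Zeta: 0.102 × 0.028 = 0.002856
  Condition Delta: 0.215 × 0.009 = 0.001935
Normalizing constant = 0.090663.
P(Condition Zeta | evidence) = 0.002856 / 0.090663 ≈ 0.0315.

0.0315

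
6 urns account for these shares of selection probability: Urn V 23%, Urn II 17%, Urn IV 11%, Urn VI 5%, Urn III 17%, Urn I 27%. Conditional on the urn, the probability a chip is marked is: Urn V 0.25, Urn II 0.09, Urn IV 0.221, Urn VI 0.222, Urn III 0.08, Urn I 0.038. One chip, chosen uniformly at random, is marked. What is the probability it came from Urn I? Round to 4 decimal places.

0.0777

By Bayes' rule, posterior ∝ prior × likelihood:
  Urn V: 0.23 × 0.25 = 0.0575
  Urn II: 0.17 × 0.09 = 0.0153
  Urn IV: 0.11 × 0.221 = 0.02431
  Urn VI: 0.05 × 0.222 = 0.0111
  Urn III: 0.17 × 0.08 = 0.0136
  Urn I: 0.27 × 0.038 = 0.01026
Normalizing constant = 0.13207.
P(Urn I | evidence) = 0.01026 / 0.13207 ≈ 0.0777.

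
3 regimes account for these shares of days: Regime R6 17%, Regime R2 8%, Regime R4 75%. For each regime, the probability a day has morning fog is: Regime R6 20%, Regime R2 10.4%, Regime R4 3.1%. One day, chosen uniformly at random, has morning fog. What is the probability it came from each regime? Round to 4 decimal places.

Unnormalized posteriors (prior × likelihood):
  Regime R6: 0.17 × 0.2 = 0.034
  Regime R2: 0.08 × 0.104 = 0.00832
  Regime R4: 0.75 × 0.031 = 0.02325
Sum = 0.06557.
P(Regime R6 | fog) = 0.034/0.06557 ≈ 0.5185
P(Regime R2 | fog) = 0.00832/0.06557 ≈ 0.1269
P(Regime R4 | fog) = 0.02325/0.06557 ≈ 0.3546

Regime R6 0.5185, Regime R2 0.1269, Regime R4 0.3546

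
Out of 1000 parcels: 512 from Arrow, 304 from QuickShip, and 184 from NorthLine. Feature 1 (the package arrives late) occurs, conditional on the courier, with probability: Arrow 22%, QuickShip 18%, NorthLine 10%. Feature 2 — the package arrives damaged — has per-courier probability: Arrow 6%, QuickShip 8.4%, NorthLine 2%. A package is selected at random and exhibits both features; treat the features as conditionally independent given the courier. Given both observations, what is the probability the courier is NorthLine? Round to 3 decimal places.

0.031

Unnormalized posteriors (prior × likelihood):
  Arrow: 0.512 × 0.22 × 0.06 = 0.0067584
  QuickShip: 0.304 × 0.18 × 0.084 = 0.00459648
  NorthLine: 0.184 × 0.1 × 0.02 = 0.000368
Sum = 0.01172288.
P(NorthLine | evidence) = 0.000368 / 0.01172288 ≈ 0.031.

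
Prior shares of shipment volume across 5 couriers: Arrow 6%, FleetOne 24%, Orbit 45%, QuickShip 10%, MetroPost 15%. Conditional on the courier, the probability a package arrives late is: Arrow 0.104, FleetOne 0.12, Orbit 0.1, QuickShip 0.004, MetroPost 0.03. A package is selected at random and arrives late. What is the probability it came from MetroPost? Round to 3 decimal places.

By Bayes' rule, posterior ∝ prior × likelihood:
  Arrow: 0.06 × 0.104 = 0.00624
  FleetOne: 0.24 × 0.12 = 0.0288
  Orbit: 0.45 × 0.1 = 0.045
  QuickShip: 0.1 × 0.004 = 0.0004
  MetroPost: 0.15 × 0.03 = 0.0045
Normalizing constant = 0.08494.
P(MetroPost | evidence) = 0.0045 / 0.08494 ≈ 0.053.

0.053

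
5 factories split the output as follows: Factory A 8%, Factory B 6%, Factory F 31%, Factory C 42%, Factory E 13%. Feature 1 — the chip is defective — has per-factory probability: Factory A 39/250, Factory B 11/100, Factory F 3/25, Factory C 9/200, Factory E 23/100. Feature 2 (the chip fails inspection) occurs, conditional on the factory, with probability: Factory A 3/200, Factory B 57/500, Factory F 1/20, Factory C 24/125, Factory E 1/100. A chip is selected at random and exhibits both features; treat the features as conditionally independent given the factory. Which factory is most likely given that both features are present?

Prior × likelihood for each hypothesis:
  Factory A: 0.08 × 0.156 × 0.015 = 0.0001872
  Factory B: 0.06 × 0.11 × 0.114 = 0.0007524
  Factory F: 0.31 × 0.12 × 0.05 = 0.00186
  Factory C: 0.42 × 0.045 × 0.192 = 0.0036288
  Factory E: 0.13 × 0.23 × 0.01 = 0.000299
Normalizing constant = 0.0067274.
Largest term belongs to Factory C, so Factory C is most probable.

Factory C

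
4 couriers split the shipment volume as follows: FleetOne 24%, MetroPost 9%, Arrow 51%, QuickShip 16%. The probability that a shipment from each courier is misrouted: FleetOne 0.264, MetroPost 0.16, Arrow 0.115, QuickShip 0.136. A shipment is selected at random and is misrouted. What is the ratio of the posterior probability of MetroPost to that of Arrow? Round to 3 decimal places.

Compute prior × likelihood for every hypothesis:
  FleetOne: 0.24 × 0.264 = 0.06336
  MetroPost: 0.09 × 0.16 = 0.0144
  Arrow: 0.51 × 0.115 = 0.05865
  QuickShip: 0.16 × 0.136 = 0.02176
Sum = 0.15817.
The ratio is 0.0144 / 0.05865 (the normalizer cancels) = 0.246.

0.246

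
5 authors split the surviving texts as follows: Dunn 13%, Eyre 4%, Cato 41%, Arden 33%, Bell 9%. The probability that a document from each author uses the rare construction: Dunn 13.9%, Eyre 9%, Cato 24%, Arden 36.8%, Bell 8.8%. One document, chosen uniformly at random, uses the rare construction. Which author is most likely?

Unnormalized posteriors (prior × likelihood):
  Dunn: 0.13 × 0.139 = 0.01807
  Eyre: 0.04 × 0.09 = 0.0036
  Cato: 0.41 × 0.24 = 0.0984
  Arden: 0.33 × 0.368 = 0.12144
  Bell: 0.09 × 0.088 = 0.00792
Total = 0.24943.
Largest term belongs to Arden, so Arden is most probable.

Arden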